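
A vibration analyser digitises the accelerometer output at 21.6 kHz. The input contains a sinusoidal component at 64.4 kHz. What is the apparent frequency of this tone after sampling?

64.4 kHz mod fs = 21.2 kHz.
21.2 kHz > fs/2 = 10.8 kHz, folds to fs − 21.2 kHz = 0.4 kHz.

0.4 kHz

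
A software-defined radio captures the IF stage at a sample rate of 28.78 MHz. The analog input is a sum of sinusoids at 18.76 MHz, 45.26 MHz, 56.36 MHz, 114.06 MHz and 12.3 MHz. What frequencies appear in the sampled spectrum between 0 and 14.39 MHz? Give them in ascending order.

fs/2 = 14.39 MHz.
18.76 MHz > fs/2 = 14.39 MHz, folds to fs − 18.76 MHz = 10.02 MHz.
45.26 MHz mod fs = 16.48 MHz.
16.48 MHz > fs/2 = 14.39 MHz, folds to fs − 16.48 MHz = 12.3 MHz.
56.36 MHz mod fs = 27.58 MHz.
27.58 MHz > fs/2 = 14.39 MHz, folds to fs − 27.58 MHz = 1.2 MHz.
114.06 MHz mod fs = 27.72 MHz.
27.72 MHz > fs/2 = 14.39 MHz, folds to fs − 27.72 MHz = 1.06 MHz.
12.3 MHz ≤ fs/2 = 14.39 MHz, passes unchanged.
Distinct values: {1.06 MHz, 1.2 MHz, 10.02 MHz, 12.3 MHz}.

1.06 MHz, 1.2 MHz, 10.02 MHz, 12.3 MHz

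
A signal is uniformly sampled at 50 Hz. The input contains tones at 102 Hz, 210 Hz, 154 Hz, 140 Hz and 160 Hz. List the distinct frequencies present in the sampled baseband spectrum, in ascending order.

2 Hz, 4 Hz, 10 Hz

fs/2 = 25 Hz.
102 Hz mod fs = 2 Hz.
2 Hz ≤ fs/2 = 25 Hz, appears at 2 Hz.
210 Hz mod fs = 10 Hz.
10 Hz ≤ fs/2 = 25 Hz, appears at 10 Hz.
154 Hz mod fs = 4 Hz.
4 Hz ≤ fs/2 = 25 Hz, appears at 4 Hz.
140 Hz mod fs = 40 Hz.
40 Hz > fs/2 = 25 Hz, folds to fs − 40 Hz = 10 Hz.
160 Hz mod fs = 10 Hz.
10 Hz ≤ fs/2 = 25 Hz, appears at 10 Hz.
Distinct values: {2 Hz, 4 Hz, 10 Hz}.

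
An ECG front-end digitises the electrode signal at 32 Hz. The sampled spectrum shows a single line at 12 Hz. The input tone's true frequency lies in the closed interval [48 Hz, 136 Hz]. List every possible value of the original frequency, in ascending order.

52 Hz, 76 Hz, 84 Hz, 108 Hz, 116 Hz

Frequencies that alias to 12 Hz are k·fs ± 12 Hz for integer k ≥ 0.
k=0: 12 Hz.
k=1: 20 Hz, 44 Hz.
k=2: 52 Hz, 76 Hz.
k=3: 84 Hz, 108 Hz.
k=4: 116 Hz, 140 Hz.
k=5: 148 Hz, 172 Hz.
Within [48 Hz, 136 Hz]: 52 Hz, 76 Hz, 84 Hz, 108 Hz, 116 Hz.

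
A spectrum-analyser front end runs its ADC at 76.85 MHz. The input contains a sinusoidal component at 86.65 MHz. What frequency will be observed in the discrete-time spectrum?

9.8 MHz

86.65 MHz mod fs = 9.8 MHz.
9.8 MHz ≤ fs/2 = 38.425 MHz, appears at 9.8 MHz.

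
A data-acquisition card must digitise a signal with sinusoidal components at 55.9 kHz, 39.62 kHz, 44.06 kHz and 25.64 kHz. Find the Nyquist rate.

111.8 kHz

Highest-frequency component: 55.9 kHz.
Nyquist rate = 2 × 55.9 kHz = 111.8 kHz.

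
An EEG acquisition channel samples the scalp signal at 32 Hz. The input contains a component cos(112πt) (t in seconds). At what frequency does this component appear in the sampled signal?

8 Hz

ω = 112π rad/s → f = ω/(2π) = 56 Hz.
56 Hz mod fs = 24 Hz.
24 Hz > fs/2 = 16 Hz, folds to fs − 24 Hz = 8 Hz.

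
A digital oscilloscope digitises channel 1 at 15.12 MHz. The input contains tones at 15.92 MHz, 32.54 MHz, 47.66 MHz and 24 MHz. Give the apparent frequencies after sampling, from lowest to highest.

0.8 MHz, 2.3 MHz, 6.24 MHz

fs/2 = 7.56 MHz.
15.92 MHz mod fs = 0.8 MHz.
0.8 MHz ≤ fs/2 = 7.56 MHz, appears at 0.8 MHz.
32.54 MHz mod fs = 2.3 MHz.
2.3 MHz ≤ fs/2 = 7.56 MHz, appears at 2.3 MHz.
47.66 MHz mod fs = 2.3 MHz.
2.3 MHz ≤ fs/2 = 7.56 MHz, appears at 2.3 MHz.
24 MHz mod fs = 8.88 MHz.
8.88 MHz > fs/2 = 7.56 MHz, folds to fs − 8.88 MHz = 6.24 MHz.
Distinct values: {0.8 MHz, 2.3 MHz, 6.24 MHz}.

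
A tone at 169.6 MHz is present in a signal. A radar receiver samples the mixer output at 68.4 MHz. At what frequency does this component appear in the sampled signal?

32.8 MHz

169.6 MHz mod fs = 32.8 MHz.
32.8 MHz ≤ fs/2 = 34.2 MHz, appears at 32.8 MHz.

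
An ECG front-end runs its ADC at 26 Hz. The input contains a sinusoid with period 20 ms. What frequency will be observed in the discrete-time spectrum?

T = 20 ms → f = 1/T = 50 Hz.
50 Hz mod fs = 24 Hz.
24 Hz > fs/2 = 13 Hz, folds to fs − 24 Hz = 2 Hz.

2 Hz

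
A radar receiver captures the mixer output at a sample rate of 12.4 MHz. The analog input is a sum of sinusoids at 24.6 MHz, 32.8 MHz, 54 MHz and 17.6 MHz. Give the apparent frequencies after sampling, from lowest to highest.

fs/2 = 6.2 MHz.
24.6 MHz mod fs = 12.2 MHz.
12.2 MHz > fs/2 = 6.2 MHz, folds to fs − 12.2 MHz = 0.2 MHz.
32.8 MHz mod fs = 8 MHz.
8 MHz > fs/2 = 6.2 MHz, folds to fs − 8 MHz = 4.4 MHz.
54 MHz mod fs = 4.4 MHz.
4.4 MHz ≤ fs/2 = 6.2 MHz, appears at 4.4 MHz.
17.6 MHz mod fs = 5.2 MHz.
5.2 MHz ≤ fs/2 = 6.2 MHz, appears at 5.2 MHz.
Distinct values: {0.2 MHz, 4.4 MHz, 5.2 MHz}.

0.2 MHz, 4.4 MHz, 5.2 MHz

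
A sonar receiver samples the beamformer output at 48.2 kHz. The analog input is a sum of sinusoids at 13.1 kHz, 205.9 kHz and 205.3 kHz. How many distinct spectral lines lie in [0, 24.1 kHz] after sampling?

2

fs/2 = 24.1 kHz.
13.1 kHz ≤ fs/2 = 24.1 kHz, passes unchanged.
205.9 kHz mod fs = 13.1 kHz.
13.1 kHz ≤ fs/2 = 24.1 kHz, appears at 13.1 kHz.
205.3 kHz mod fs = 12.5 kHz.
12.5 kHz ≤ fs/2 = 24.1 kHz, appears at 12.5 kHz.
Distinct values: {12.5 kHz, 13.1 kHz} → 2.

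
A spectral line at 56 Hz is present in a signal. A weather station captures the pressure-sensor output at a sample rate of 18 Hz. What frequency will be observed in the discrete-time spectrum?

2 Hz

56 Hz mod fs = 2 Hz.
2 Hz ≤ fs/2 = 9 Hz, appears at 2 Hz.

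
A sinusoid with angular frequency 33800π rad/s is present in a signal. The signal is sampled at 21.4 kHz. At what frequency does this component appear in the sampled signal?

4.5 kHz

ω = 33800π rad/s → f = ω/(2π) = 16900 Hz = 16.9 kHz.
16.9 kHz > fs/2 = 10.7 kHz, folds to fs − 16.9 kHz = 4.5 kHz.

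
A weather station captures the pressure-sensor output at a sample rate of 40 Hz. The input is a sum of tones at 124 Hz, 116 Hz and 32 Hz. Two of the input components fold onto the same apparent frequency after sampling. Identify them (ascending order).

116 Hz, 124 Hz

fs/2 = 20 Hz.
124 Hz mod fs = 4 Hz.
4 Hz ≤ fs/2 = 20 Hz, appears at 4 Hz.
116 Hz mod fs = 36 Hz.
36 Hz > fs/2 = 20 Hz, folds to fs − 36 Hz = 4 Hz.
32 Hz > fs/2 = 20 Hz, folds to fs − 32 Hz = 8 Hz.
116 Hz and 124 Hz both map to 4 Hz.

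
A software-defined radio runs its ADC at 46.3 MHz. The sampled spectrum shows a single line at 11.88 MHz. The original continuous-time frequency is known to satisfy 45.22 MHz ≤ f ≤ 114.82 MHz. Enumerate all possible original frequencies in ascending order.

58.18 MHz, 80.72 MHz, 104.48 MHz

Frequencies that alias to 11.88 MHz are k·fs ± 11.88 MHz for integer k ≥ 0.
k=0: 11.88 MHz.
k=1: 34.42 MHz, 58.18 MHz.
k=2: 80.72 MHz, 104.48 MHz.
k=3: 127.02 MHz, 150.78 MHz.
Within [45.22 MHz, 114.82 MHz]: 58.18 MHz, 80.72 MHz, 104.48 MHz.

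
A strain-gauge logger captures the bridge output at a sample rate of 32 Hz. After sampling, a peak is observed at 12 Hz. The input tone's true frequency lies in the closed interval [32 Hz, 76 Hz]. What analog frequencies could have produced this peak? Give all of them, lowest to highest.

Frequencies that alias to 12 Hz are k·fs ± 12 Hz for integer k ≥ 0.
k=0: 12 Hz.
k=1: 20 Hz, 44 Hz.
k=2: 52 Hz, 76 Hz.
k=3: 84 Hz, 108 Hz.
Within [32 Hz, 76 Hz]: 44 Hz, 52 Hz, 76 Hz.

44 Hz, 52 Hz, 76 Hz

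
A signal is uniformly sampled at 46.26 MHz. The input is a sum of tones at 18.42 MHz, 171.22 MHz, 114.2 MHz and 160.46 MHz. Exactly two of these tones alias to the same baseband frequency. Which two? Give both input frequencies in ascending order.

fs/2 = 23.13 MHz.
18.42 MHz ≤ fs/2 = 23.13 MHz, passes unchanged.
171.22 MHz mod fs = 32.44 MHz.
32.44 MHz > fs/2 = 23.13 MHz, folds to fs − 32.44 MHz = 13.82 MHz.
114.2 MHz mod fs = 21.68 MHz.
21.68 MHz ≤ fs/2 = 23.13 MHz, appears at 21.68 MHz.
160.46 MHz mod fs = 21.68 MHz.
21.68 MHz ≤ fs/2 = 23.13 MHz, appears at 21.68 MHz.
114.2 MHz and 160.46 MHz both map to 21.68 MHz.

114.2 MHz, 160.46 MHz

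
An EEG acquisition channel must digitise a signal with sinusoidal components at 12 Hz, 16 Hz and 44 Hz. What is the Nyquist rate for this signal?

Highest-frequency component: 44 Hz.
Nyquist rate = 2 × 44 Hz = 88 Hz.

88 Hz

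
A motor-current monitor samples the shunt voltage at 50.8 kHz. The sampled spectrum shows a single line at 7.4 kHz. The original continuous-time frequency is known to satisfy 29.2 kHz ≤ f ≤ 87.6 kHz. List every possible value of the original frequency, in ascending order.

Frequencies that alias to 7.4 kHz are k·fs ± 7.4 kHz for integer k ≥ 0.
k=0: 7.4 kHz.
k=1: 43.4 kHz, 58.2 kHz.
k=2: 94.2 kHz, 109 kHz.
Within [29.2 kHz, 87.6 kHz]: 43.4 kHz, 58.2 kHz.

43.4 kHz, 58.2 kHz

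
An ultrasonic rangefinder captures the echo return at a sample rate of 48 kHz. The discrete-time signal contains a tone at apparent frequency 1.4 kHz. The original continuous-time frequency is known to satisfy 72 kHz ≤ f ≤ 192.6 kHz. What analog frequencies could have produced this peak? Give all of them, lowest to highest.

94.6 kHz, 97.4 kHz, 142.6 kHz, 145.4 kHz, 190.6 kHz

Frequencies that alias to 1.4 kHz are k·fs ± 1.4 kHz for integer k ≥ 0.
k=0: 1.4 kHz.
k=1: 46.6 kHz, 49.4 kHz.
k=2: 94.6 kHz, 97.4 kHz.
k=3: 142.6 kHz, 145.4 kHz.
k=4: 190.6 kHz, 193.4 kHz.
k=5: 238.6 kHz, 241.4 kHz.
Within [72 kHz, 192.6 kHz]: 94.6 kHz, 97.4 kHz, 142.6 kHz, 145.4 kHz, 190.6 kHz.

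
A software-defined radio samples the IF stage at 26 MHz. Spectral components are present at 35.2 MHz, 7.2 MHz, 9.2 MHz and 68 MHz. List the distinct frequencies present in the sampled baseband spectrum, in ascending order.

7.2 MHz, 9.2 MHz, 10 MHz

fs/2 = 13 MHz.
35.2 MHz mod fs = 9.2 MHz.
9.2 MHz ≤ fs/2 = 13 MHz, appears at 9.2 MHz.
7.2 MHz ≤ fs/2 = 13 MHz, passes unchanged.
9.2 MHz ≤ fs/2 = 13 MHz, passes unchanged.
68 MHz mod fs = 16 MHz.
16 MHz > fs/2 = 13 MHz, folds to fs − 16 MHz = 10 MHz.
Distinct values: {7.2 MHz, 9.2 MHz, 10 MHz}.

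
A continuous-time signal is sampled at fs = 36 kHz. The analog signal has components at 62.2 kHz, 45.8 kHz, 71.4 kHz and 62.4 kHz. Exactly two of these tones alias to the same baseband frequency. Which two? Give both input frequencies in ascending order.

fs/2 = 18 kHz.
62.2 kHz mod fs = 26.2 kHz.
26.2 kHz > fs/2 = 18 kHz, folds to fs − 26.2 kHz = 9.8 kHz.
45.8 kHz mod fs = 9.8 kHz.
9.8 kHz ≤ fs/2 = 18 kHz, appears at 9.8 kHz.
71.4 kHz mod fs = 35.4 kHz.
35.4 kHz > fs/2 = 18 kHz, folds to fs − 35.4 kHz = 0.6 kHz.
62.4 kHz mod fs = 26.4 kHz.
26.4 kHz > fs/2 = 18 kHz, folds to fs − 26.4 kHz = 9.6 kHz.
45.8 kHz and 62.2 kHz both map to 9.8 kHz.

45.8 kHz, 62.2 kHz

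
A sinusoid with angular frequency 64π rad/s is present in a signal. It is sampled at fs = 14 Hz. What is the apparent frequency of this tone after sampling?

4 Hz

ω = 64π rad/s → f = ω/(2π) = 32 Hz.
32 Hz mod fs = 4 Hz.
4 Hz ≤ fs/2 = 7 Hz, appears at 4 Hz.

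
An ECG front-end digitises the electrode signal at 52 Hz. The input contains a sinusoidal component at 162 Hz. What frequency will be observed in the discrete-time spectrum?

162 Hz mod fs = 6 Hz.
6 Hz ≤ fs/2 = 26 Hz, appears at 6 Hz.

6 Hz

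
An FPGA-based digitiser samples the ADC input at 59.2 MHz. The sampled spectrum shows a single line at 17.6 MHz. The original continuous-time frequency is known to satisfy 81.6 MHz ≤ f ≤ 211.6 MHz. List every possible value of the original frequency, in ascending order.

100.8 MHz, 136 MHz, 160 MHz, 195.2 MHz

Frequencies that alias to 17.6 MHz are k·fs ± 17.6 MHz for integer k ≥ 0.
k=0: 17.6 MHz.
k=1: 41.6 MHz, 76.8 MHz.
k=2: 100.8 MHz, 136 MHz.
k=3: 160 MHz, 195.2 MHz.
k=4: 219.2 MHz, 254.4 MHz.
Within [81.6 MHz, 211.6 MHz]: 100.8 MHz, 136 MHz, 160 MHz, 195.2 MHz.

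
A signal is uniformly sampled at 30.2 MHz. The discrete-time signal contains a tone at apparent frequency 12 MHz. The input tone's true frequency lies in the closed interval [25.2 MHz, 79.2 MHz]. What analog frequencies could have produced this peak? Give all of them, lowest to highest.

42.2 MHz, 48.4 MHz, 72.4 MHz, 78.6 MHz

Frequencies that alias to 12 MHz are k·fs ± 12 MHz for integer k ≥ 0.
k=0: 12 MHz.
k=1: 18.2 MHz, 42.2 MHz.
k=2: 48.4 MHz, 72.4 MHz.
k=3: 78.6 MHz, 102.6 MHz.
k=4: 108.8 MHz, 132.8 MHz.
Within [25.2 MHz, 79.2 MHz]: 42.2 MHz, 48.4 MHz, 72.4 MHz, 78.6 MHz.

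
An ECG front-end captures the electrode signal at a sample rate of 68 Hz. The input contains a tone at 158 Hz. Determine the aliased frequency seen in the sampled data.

158 Hz mod fs = 22 Hz.
22 Hz ≤ fs/2 = 34 Hz, appears at 22 Hz.

22 Hz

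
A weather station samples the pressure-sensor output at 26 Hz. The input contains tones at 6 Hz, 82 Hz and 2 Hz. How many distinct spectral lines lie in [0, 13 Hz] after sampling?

3

fs/2 = 13 Hz.
6 Hz ≤ fs/2 = 13 Hz, passes unchanged.
82 Hz mod fs = 4 Hz.
4 Hz ≤ fs/2 = 13 Hz, appears at 4 Hz.
2 Hz ≤ fs/2 = 13 Hz, passes unchanged.
Distinct values: {2 Hz, 4 Hz, 6 Hz} → 3.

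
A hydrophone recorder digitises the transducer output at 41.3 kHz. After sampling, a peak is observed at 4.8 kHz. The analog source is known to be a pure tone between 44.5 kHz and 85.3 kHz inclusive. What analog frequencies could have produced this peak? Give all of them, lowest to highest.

46.1 kHz, 77.8 kHz

Frequencies that alias to 4.8 kHz are k·fs ± 4.8 kHz for integer k ≥ 0.
k=0: 4.8 kHz.
k=1: 36.5 kHz, 46.1 kHz.
k=2: 77.8 kHz, 87.4 kHz.
k=3: 119.1 kHz, 128.7 kHz.
Within [44.5 kHz, 85.3 kHz]: 46.1 kHz, 77.8 kHz.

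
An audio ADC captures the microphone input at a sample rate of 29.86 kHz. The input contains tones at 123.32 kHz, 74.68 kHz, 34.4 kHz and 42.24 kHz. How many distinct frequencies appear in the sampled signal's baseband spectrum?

4

fs/2 = 14.93 kHz.
123.32 kHz mod fs = 3.88 kHz.
3.88 kHz ≤ fs/2 = 14.93 kHz, appears at 3.88 kHz.
74.68 kHz mod fs = 14.96 kHz.
14.96 kHz > fs/2 = 14.93 kHz, folds to fs − 14.96 kHz = 14.9 kHz.
34.4 kHz mod fs = 4.54 kHz.
4.54 kHz ≤ fs/2 = 14.93 kHz, appears at 4.54 kHz.
42.24 kHz mod fs = 12.38 kHz.
12.38 kHz ≤ fs/2 = 14.93 kHz, appears at 12.38 kHz.
Distinct values: {3.88 kHz, 4.54 kHz, 12.38 kHz, 14.9 kHz} → 4.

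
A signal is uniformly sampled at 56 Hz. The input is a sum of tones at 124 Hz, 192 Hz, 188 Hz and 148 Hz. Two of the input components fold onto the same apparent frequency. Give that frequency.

20 Hz

fs/2 = 28 Hz.
124 Hz mod fs = 12 Hz.
12 Hz ≤ fs/2 = 28 Hz, appears at 12 Hz.
192 Hz mod fs = 24 Hz.
24 Hz ≤ fs/2 = 28 Hz, appears at 24 Hz.
188 Hz mod fs = 20 Hz.
20 Hz ≤ fs/2 = 28 Hz, appears at 20 Hz.
148 Hz mod fs = 36 Hz.
36 Hz > fs/2 = 28 Hz, folds to fs − 36 Hz = 20 Hz.
148 Hz and 188 Hz both map to 20 Hz.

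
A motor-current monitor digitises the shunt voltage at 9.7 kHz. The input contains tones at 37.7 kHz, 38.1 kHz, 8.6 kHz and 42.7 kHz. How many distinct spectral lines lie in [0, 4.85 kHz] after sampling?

3

fs/2 = 4.85 kHz.
37.7 kHz mod fs = 8.6 kHz.
8.6 kHz > fs/2 = 4.85 kHz, folds to fs − 8.6 kHz = 1.1 kHz.
38.1 kHz mod fs = 9 kHz.
9 kHz > fs/2 = 4.85 kHz, folds to fs − 9 kHz = 0.7 kHz.
8.6 kHz > fs/2 = 4.85 kHz, folds to fs − 8.6 kHz = 1.1 kHz.
42.7 kHz mod fs = 3.9 kHz.
3.9 kHz ≤ fs/2 = 4.85 kHz, appears at 3.9 kHz.
Distinct values: {0.7 kHz, 1.1 kHz, 3.9 kHz} → 3.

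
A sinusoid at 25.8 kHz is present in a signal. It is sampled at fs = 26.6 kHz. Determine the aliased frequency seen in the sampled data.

0.8 kHz

25.8 kHz > fs/2 = 13.3 kHz, folds to fs − 25.8 kHz = 0.8 kHz.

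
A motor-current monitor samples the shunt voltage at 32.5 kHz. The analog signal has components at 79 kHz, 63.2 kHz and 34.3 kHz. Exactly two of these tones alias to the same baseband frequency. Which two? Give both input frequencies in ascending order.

fs/2 = 16.25 kHz.
79 kHz mod fs = 14 kHz.
14 kHz ≤ fs/2 = 16.25 kHz, appears at 14 kHz.
63.2 kHz mod fs = 30.7 kHz.
30.7 kHz > fs/2 = 16.25 kHz, folds to fs − 30.7 kHz = 1.8 kHz.
34.3 kHz mod fs = 1.8 kHz.
1.8 kHz ≤ fs/2 = 16.25 kHz, appears at 1.8 kHz.
34.3 kHz and 63.2 kHz both map to 1.8 kHz.

34.3 kHz, 63.2 kHz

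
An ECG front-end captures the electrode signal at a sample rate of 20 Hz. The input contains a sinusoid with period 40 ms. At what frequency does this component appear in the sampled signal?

T = 40 ms → f = 1/T = 25 Hz.
25 Hz mod fs = 5 Hz.
5 Hz ≤ fs/2 = 10 Hz, appears at 5 Hz.

5 Hz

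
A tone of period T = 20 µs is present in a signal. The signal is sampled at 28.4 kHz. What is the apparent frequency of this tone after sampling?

T = 20 µs → f = 1/T = 50 kHz.
50 kHz mod fs = 21.6 kHz.
21.6 kHz > fs/2 = 14.2 kHz, folds to fs − 21.6 kHz = 6.8 kHz.

6.8 kHz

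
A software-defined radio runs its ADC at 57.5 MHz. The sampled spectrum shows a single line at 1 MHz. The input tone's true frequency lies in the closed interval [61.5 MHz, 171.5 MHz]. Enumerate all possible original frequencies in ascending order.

Frequencies that alias to 1 MHz are k·fs ± 1 MHz for integer k ≥ 0.
k=0: 1 MHz.
k=1: 56.5 MHz, 58.5 MHz.
k=2: 114 MHz, 116 MHz.
k=3: 171.5 MHz, 173.5 MHz.
k=4: 229 MHz, 231 MHz.
Within [61.5 MHz, 171.5 MHz]: 114 MHz, 116 MHz, 171.5 MHz.

114 MHz, 116 MHz, 171.5 MHz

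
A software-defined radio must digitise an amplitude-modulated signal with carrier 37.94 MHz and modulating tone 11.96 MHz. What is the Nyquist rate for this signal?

AM sidebands sit at fc ± fm = 25.98 MHz and 49.9 MHz.
Highest-frequency component: 49.9 MHz.
Nyquist rate = 2 × 49.9 MHz = 99.8 MHz.

99.8 MHz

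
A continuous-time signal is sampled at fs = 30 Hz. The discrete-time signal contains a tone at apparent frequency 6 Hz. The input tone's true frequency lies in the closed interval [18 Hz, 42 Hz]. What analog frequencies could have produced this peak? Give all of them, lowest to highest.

Frequencies that alias to 6 Hz are k·fs ± 6 Hz for integer k ≥ 0.
k=0: 6 Hz.
k=1: 24 Hz, 36 Hz.
k=2: 54 Hz, 66 Hz.
Within [18 Hz, 42 Hz]: 24 Hz, 36 Hz.

24 Hz, 36 Hz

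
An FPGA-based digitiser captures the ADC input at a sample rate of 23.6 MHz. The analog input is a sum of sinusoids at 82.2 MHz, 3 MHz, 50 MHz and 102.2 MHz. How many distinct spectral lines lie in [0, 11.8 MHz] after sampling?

fs/2 = 11.8 MHz.
82.2 MHz mod fs = 11.4 MHz.
11.4 MHz ≤ fs/2 = 11.8 MHz, appears at 11.4 MHz.
3 MHz ≤ fs/2 = 11.8 MHz, passes unchanged.
50 MHz mod fs = 2.8 MHz.
2.8 MHz ≤ fs/2 = 11.8 MHz, appears at 2.8 MHz.
102.2 MHz mod fs = 7.8 MHz.
7.8 MHz ≤ fs/2 = 11.8 MHz, appears at 7.8 MHz.
Distinct values: {2.8 MHz, 3 MHz, 7.8 MHz, 11.4 MHz} → 4.

4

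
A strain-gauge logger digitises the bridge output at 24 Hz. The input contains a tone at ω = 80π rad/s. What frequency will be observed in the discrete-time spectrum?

8 Hz

ω = 80π rad/s → f = ω/(2π) = 40 Hz.
40 Hz mod fs = 16 Hz.
16 Hz > fs/2 = 12 Hz, folds to fs − 16 Hz = 8 Hz.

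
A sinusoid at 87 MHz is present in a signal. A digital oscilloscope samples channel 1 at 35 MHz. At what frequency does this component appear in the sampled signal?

87 MHz mod fs = 17 MHz.
17 MHz ≤ fs/2 = 17.5 MHz, appears at 17 MHz.

17 MHz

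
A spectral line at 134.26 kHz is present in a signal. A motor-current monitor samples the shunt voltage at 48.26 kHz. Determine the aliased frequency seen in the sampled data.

134.26 kHz mod fs = 37.74 kHz.
37.74 kHz > fs/2 = 24.13 kHz, folds to fs − 37.74 kHz = 10.52 kHz.

10.52 kHz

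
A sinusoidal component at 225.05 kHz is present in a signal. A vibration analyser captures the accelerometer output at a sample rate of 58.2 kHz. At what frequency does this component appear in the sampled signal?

7.75 kHz

225.05 kHz mod fs = 50.45 kHz.
50.45 kHz > fs/2 = 29.1 kHz, folds to fs − 50.45 kHz = 7.75 kHz.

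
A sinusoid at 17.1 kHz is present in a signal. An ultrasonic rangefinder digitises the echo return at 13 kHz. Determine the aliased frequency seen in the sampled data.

17.1 kHz mod fs = 4.1 kHz.
4.1 kHz ≤ fs/2 = 6.5 kHz, appears at 4.1 kHz.

4.1 kHz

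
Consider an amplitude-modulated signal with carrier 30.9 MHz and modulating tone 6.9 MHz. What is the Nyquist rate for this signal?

75.6 MHz

AM sidebands sit at fc ± fm = 24 MHz and 37.8 MHz.
Highest-frequency component: 37.8 MHz.
Nyquist rate = 2 × 37.8 MHz = 75.6 MHz.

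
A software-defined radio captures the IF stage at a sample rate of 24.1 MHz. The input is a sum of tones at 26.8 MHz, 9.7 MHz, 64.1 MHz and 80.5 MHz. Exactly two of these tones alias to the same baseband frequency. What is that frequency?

8.2 MHz

fs/2 = 12.05 MHz.
26.8 MHz mod fs = 2.7 MHz.
2.7 MHz ≤ fs/2 = 12.05 MHz, appears at 2.7 MHz.
9.7 MHz ≤ fs/2 = 12.05 MHz, passes unchanged.
64.1 MHz mod fs = 15.9 MHz.
15.9 MHz > fs/2 = 12.05 MHz, folds to fs − 15.9 MHz = 8.2 MHz.
80.5 MHz mod fs = 8.2 MHz.
8.2 MHz ≤ fs/2 = 12.05 MHz, appears at 8.2 MHz.
64.1 MHz and 80.5 MHz both map to 8.2 MHz.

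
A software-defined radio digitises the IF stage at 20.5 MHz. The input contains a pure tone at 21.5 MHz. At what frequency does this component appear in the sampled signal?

1 MHz

21.5 MHz mod fs = 1 MHz.
1 MHz ≤ fs/2 = 10.25 MHz, appears at 1 MHz.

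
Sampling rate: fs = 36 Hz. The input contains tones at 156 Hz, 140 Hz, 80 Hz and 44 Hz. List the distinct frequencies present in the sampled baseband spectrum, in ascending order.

4 Hz, 8 Hz, 12 Hz

fs/2 = 18 Hz.
156 Hz mod fs = 12 Hz.
12 Hz ≤ fs/2 = 18 Hz, appears at 12 Hz.
140 Hz mod fs = 32 Hz.
32 Hz > fs/2 = 18 Hz, folds to fs − 32 Hz = 4 Hz.
80 Hz mod fs = 8 Hz.
8 Hz ≤ fs/2 = 18 Hz, appears at 8 Hz.
44 Hz mod fs = 8 Hz.
8 Hz ≤ fs/2 = 18 Hz, appears at 8 Hz.
Distinct values: {4 Hz, 8 Hz, 12 Hz}.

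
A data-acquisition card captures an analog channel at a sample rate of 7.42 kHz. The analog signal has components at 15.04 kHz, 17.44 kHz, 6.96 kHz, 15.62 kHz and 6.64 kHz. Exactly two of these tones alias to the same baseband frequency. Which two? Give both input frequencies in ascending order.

6.64 kHz, 15.62 kHz

fs/2 = 3.71 kHz.
15.04 kHz mod fs = 0.2 kHz.
0.2 kHz ≤ fs/2 = 3.71 kHz, appears at 0.2 kHz.
17.44 kHz mod fs = 2.6 kHz.
2.6 kHz ≤ fs/2 = 3.71 kHz, appears at 2.6 kHz.
6.96 kHz > fs/2 = 3.71 kHz, folds to fs − 6.96 kHz = 0.46 kHz.
15.62 kHz mod fs = 0.78 kHz.
0.78 kHz ≤ fs/2 = 3.71 kHz, appears at 0.78 kHz.
6.64 kHz > fs/2 = 3.71 kHz, folds to fs − 6.64 kHz = 0.78 kHz.
6.64 kHz and 15.62 kHz both map to 0.78 kHz.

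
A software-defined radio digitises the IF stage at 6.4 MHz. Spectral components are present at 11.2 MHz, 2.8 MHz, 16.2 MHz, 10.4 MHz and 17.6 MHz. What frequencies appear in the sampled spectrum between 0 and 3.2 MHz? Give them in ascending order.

fs/2 = 3.2 MHz.
11.2 MHz mod fs = 4.8 MHz.
4.8 MHz > fs/2 = 3.2 MHz, folds to fs − 4.8 MHz = 1.6 MHz.
2.8 MHz ≤ fs/2 = 3.2 MHz, passes unchanged.
16.2 MHz mod fs = 3.4 MHz.
3.4 MHz > fs/2 = 3.2 MHz, folds to fs − 3.4 MHz = 3 MHz.
10.4 MHz mod fs = 4 MHz.
4 MHz > fs/2 = 3.2 MHz, folds to fs − 4 MHz = 2.4 MHz.
17.6 MHz mod fs = 4.8 MHz.
4.8 MHz > fs/2 = 3.2 MHz, folds to fs − 4.8 MHz = 1.6 MHz.
Distinct values: {1.6 MHz, 2.4 MHz, 2.8 MHz, 3 MHz}.

1.6 MHz, 2.4 MHz, 2.8 MHz, 3 MHz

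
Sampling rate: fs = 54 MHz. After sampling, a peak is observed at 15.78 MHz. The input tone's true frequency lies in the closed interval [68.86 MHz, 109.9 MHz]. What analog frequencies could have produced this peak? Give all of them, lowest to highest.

Frequencies that alias to 15.78 MHz are k·fs ± 15.78 MHz for integer k ≥ 0.
k=0: 15.78 MHz.
k=1: 38.22 MHz, 69.78 MHz.
k=2: 92.22 MHz, 123.78 MHz.
k=3: 146.22 MHz, 177.78 MHz.
Within [68.86 MHz, 109.9 MHz]: 69.78 MHz, 92.22 MHz.

69.78 MHz, 92.22 MHz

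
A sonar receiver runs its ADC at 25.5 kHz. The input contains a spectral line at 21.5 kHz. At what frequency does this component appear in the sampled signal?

21.5 kHz > fs/2 = 12.75 kHz, folds to fs − 21.5 kHz = 4 kHz.

4 kHz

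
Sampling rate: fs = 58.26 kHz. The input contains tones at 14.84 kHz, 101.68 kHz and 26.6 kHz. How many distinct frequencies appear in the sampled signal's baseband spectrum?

2

fs/2 = 29.13 kHz.
14.84 kHz ≤ fs/2 = 29.13 kHz, passes unchanged.
101.68 kHz mod fs = 43.42 kHz.
43.42 kHz > fs/2 = 29.13 kHz, folds to fs − 43.42 kHz = 14.84 kHz.
26.6 kHz ≤ fs/2 = 29.13 kHz, passes unchanged.
Distinct values: {14.84 kHz, 26.6 kHz} → 2.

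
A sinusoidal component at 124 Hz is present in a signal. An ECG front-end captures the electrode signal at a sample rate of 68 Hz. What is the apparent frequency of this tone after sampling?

12 Hz

124 Hz mod fs = 56 Hz.
56 Hz > fs/2 = 34 Hz, folds to fs − 56 Hz = 12 Hz.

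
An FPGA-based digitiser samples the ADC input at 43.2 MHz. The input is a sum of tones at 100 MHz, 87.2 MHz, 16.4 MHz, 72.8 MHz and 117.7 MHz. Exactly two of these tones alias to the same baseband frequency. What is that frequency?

fs/2 = 21.6 MHz.
100 MHz mod fs = 13.6 MHz.
13.6 MHz ≤ fs/2 = 21.6 MHz, appears at 13.6 MHz.
87.2 MHz mod fs = 0.8 MHz.
0.8 MHz ≤ fs/2 = 21.6 MHz, appears at 0.8 MHz.
16.4 MHz ≤ fs/2 = 21.6 MHz, passes unchanged.
72.8 MHz mod fs = 29.6 MHz.
29.6 MHz > fs/2 = 21.6 MHz, folds to fs − 29.6 MHz = 13.6 MHz.
117.7 MHz mod fs = 31.3 MHz.
31.3 MHz > fs/2 = 21.6 MHz, folds to fs − 31.3 MHz = 11.9 MHz.
72.8 MHz and 100 MHz both map to 13.6 MHz.

13.6 MHz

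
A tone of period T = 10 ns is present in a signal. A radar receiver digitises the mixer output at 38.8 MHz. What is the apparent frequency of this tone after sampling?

16.4 MHz

T = 10 ns → f = 1/T = 100 MHz.
100 MHz mod fs = 22.4 MHz.
22.4 MHz > fs/2 = 19.4 MHz, folds to fs − 22.4 MHz = 16.4 MHz.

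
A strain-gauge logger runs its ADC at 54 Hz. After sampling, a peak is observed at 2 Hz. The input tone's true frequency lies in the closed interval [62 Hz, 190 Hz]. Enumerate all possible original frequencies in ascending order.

106 Hz, 110 Hz, 160 Hz, 164 Hz

Frequencies that alias to 2 Hz are k·fs ± 2 Hz for integer k ≥ 0.
k=0: 2 Hz.
k=1: 52 Hz, 56 Hz.
k=2: 106 Hz, 110 Hz.
k=3: 160 Hz, 164 Hz.
k=4: 214 Hz, 218 Hz.
Within [62 Hz, 190 Hz]: 106 Hz, 110 Hz, 160 Hz, 164 Hz.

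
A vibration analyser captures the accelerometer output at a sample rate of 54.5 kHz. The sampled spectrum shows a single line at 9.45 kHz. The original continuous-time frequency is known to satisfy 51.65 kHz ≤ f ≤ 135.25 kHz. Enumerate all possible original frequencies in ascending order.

Frequencies that alias to 9.45 kHz are k·fs ± 9.45 kHz for integer k ≥ 0.
k=0: 9.45 kHz.
k=1: 45.05 kHz, 63.95 kHz.
k=2: 99.55 kHz, 118.45 kHz.
k=3: 154.05 kHz, 172.95 kHz.
Within [51.65 kHz, 135.25 kHz]: 63.95 kHz, 99.55 kHz, 118.45 kHz.

63.95 kHz, 99.55 kHz, 118.45 kHz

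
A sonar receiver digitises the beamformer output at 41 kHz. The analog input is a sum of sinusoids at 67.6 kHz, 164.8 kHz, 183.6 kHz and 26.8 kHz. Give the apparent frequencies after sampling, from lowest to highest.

0.8 kHz, 14.2 kHz, 14.4 kHz, 19.6 kHz

fs/2 = 20.5 kHz.
67.6 kHz mod fs = 26.6 kHz.
26.6 kHz > fs/2 = 20.5 kHz, folds to fs − 26.6 kHz = 14.4 kHz.
164.8 kHz mod fs = 0.8 kHz.
0.8 kHz ≤ fs/2 = 20.5 kHz, appears at 0.8 kHz.
183.6 kHz mod fs = 19.6 kHz.
19.6 kHz ≤ fs/2 = 20.5 kHz, appears at 19.6 kHz.
26.8 kHz > fs/2 = 20.5 kHz, folds to fs − 26.8 kHz = 14.2 kHz.
Distinct values: {0.8 kHz, 14.2 kHz, 14.4 kHz, 19.6 kHz}.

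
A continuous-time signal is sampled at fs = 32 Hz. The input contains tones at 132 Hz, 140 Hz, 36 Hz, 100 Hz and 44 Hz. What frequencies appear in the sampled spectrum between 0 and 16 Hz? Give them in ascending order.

4 Hz, 12 Hz

fs/2 = 16 Hz.
132 Hz mod fs = 4 Hz.
4 Hz ≤ fs/2 = 16 Hz, appears at 4 Hz.
140 Hz mod fs = 12 Hz.
12 Hz ≤ fs/2 = 16 Hz, appears at 12 Hz.
36 Hz mod fs = 4 Hz.
4 Hz ≤ fs/2 = 16 Hz, appears at 4 Hz.
100 Hz mod fs = 4 Hz.
4 Hz ≤ fs/2 = 16 Hz, appears at 4 Hz.
44 Hz mod fs = 12 Hz.
12 Hz ≤ fs/2 = 16 Hz, appears at 12 Hz.
Distinct values: {4 Hz, 12 Hz}.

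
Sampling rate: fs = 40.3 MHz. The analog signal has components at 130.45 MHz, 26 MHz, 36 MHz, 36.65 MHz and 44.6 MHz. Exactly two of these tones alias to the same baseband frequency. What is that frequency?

4.3 MHz

fs/2 = 20.15 MHz.
130.45 MHz mod fs = 9.55 MHz.
9.55 MHz ≤ fs/2 = 20.15 MHz, appears at 9.55 MHz.
26 MHz > fs/2 = 20.15 MHz, folds to fs − 26 MHz = 14.3 MHz.
36 MHz > fs/2 = 20.15 MHz, folds to fs − 36 MHz = 4.3 MHz.
36.65 MHz > fs/2 = 20.15 MHz, folds to fs − 36.65 MHz = 3.65 MHz.
44.6 MHz mod fs = 4.3 MHz.
4.3 MHz ≤ fs/2 = 20.15 MHz, appears at 4.3 MHz.
36 MHz and 44.6 MHz both map to 4.3 MHz.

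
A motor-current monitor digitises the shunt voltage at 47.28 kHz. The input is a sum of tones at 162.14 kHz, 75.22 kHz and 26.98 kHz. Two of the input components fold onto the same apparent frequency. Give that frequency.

fs/2 = 23.64 kHz.
162.14 kHz mod fs = 20.3 kHz.
20.3 kHz ≤ fs/2 = 23.64 kHz, appears at 20.3 kHz.
75.22 kHz mod fs = 27.94 kHz.
27.94 kHz > fs/2 = 23.64 kHz, folds to fs − 27.94 kHz = 19.34 kHz.
26.98 kHz > fs/2 = 23.64 kHz, folds to fs − 26.98 kHz = 20.3 kHz.
26.98 kHz and 162.14 kHz both map to 20.3 kHz.

20.3 kHz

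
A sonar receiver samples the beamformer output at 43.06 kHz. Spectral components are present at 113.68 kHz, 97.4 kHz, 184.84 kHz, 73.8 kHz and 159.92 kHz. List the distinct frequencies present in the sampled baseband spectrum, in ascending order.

11.28 kHz, 12.32 kHz, 12.6 kHz, 15.5 kHz

fs/2 = 21.53 kHz.
113.68 kHz mod fs = 27.56 kHz.
27.56 kHz > fs/2 = 21.53 kHz, folds to fs − 27.56 kHz = 15.5 kHz.
97.4 kHz mod fs = 11.28 kHz.
11.28 kHz ≤ fs/2 = 21.53 kHz, appears at 11.28 kHz.
184.84 kHz mod fs = 12.6 kHz.
12.6 kHz ≤ fs/2 = 21.53 kHz, appears at 12.6 kHz.
73.8 kHz mod fs = 30.74 kHz.
30.74 kHz > fs/2 = 21.53 kHz, folds to fs − 30.74 kHz = 12.32 kHz.
159.92 kHz mod fs = 30.74 kHz.
30.74 kHz > fs/2 = 21.53 kHz, folds to fs − 30.74 kHz = 12.32 kHz.
Distinct values: {11.28 kHz, 12.32 kHz, 12.6 kHz, 15.5 kHz}.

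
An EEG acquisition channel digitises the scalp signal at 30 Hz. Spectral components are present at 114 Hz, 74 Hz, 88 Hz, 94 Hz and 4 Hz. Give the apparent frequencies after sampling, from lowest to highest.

2 Hz, 4 Hz, 6 Hz, 14 Hz

fs/2 = 15 Hz.
114 Hz mod fs = 24 Hz.
24 Hz > fs/2 = 15 Hz, folds to fs − 24 Hz = 6 Hz.
74 Hz mod fs = 14 Hz.
14 Hz ≤ fs/2 = 15 Hz, appears at 14 Hz.
88 Hz mod fs = 28 Hz.
28 Hz > fs/2 = 15 Hz, folds to fs − 28 Hz = 2 Hz.
94 Hz mod fs = 4 Hz.
4 Hz ≤ fs/2 = 15 Hz, appears at 4 Hz.
4 Hz ≤ fs/2 = 15 Hz, passes unchanged.
Distinct values: {2 Hz, 4 Hz, 6 Hz, 14 Hz}.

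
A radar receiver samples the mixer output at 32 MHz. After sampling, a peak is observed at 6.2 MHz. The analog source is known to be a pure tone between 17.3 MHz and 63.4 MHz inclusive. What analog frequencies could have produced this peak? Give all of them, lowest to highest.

25.8 MHz, 38.2 MHz, 57.8 MHz

Frequencies that alias to 6.2 MHz are k·fs ± 6.2 MHz for integer k ≥ 0.
k=0: 6.2 MHz.
k=1: 25.8 MHz, 38.2 MHz.
k=2: 57.8 MHz, 70.2 MHz.
k=3: 89.8 MHz, 102.2 MHz.
Within [17.3 MHz, 63.4 MHz]: 25.8 MHz, 38.2 MHz, 57.8 MHz.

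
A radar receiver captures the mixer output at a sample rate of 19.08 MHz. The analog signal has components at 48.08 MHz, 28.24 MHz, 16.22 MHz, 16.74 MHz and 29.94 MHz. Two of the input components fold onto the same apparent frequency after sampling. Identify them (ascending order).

28.24 MHz, 48.08 MHz

fs/2 = 9.54 MHz.
48.08 MHz mod fs = 9.92 MHz.
9.92 MHz > fs/2 = 9.54 MHz, folds to fs − 9.92 MHz = 9.16 MHz.
28.24 MHz mod fs = 9.16 MHz.
9.16 MHz ≤ fs/2 = 9.54 MHz, appears at 9.16 MHz.
16.22 MHz > fs/2 = 9.54 MHz, folds to fs − 16.22 MHz = 2.86 MHz.
16.74 MHz > fs/2 = 9.54 MHz, folds to fs − 16.74 MHz = 2.34 MHz.
29.94 MHz mod fs = 10.86 MHz.
10.86 MHz > fs/2 = 9.54 MHz, folds to fs − 10.86 MHz = 8.22 MHz.
28.24 MHz and 48.08 MHz both map to 9.16 MHz.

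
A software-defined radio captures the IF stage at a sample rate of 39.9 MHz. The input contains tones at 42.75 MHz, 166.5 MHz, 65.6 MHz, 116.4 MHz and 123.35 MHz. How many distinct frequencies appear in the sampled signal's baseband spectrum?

fs/2 = 19.95 MHz.
42.75 MHz mod fs = 2.85 MHz.
2.85 MHz ≤ fs/2 = 19.95 MHz, appears at 2.85 MHz.
166.5 MHz mod fs = 6.9 MHz.
6.9 MHz ≤ fs/2 = 19.95 MHz, appears at 6.9 MHz.
65.6 MHz mod fs = 25.7 MHz.
25.7 MHz > fs/2 = 19.95 MHz, folds to fs − 25.7 MHz = 14.2 MHz.
116.4 MHz mod fs = 36.6 MHz.
36.6 MHz > fs/2 = 19.95 MHz, folds to fs − 36.6 MHz = 3.3 MHz.
123.35 MHz mod fs = 3.65 MHz.
3.65 MHz ≤ fs/2 = 19.95 MHz, appears at 3.65 MHz.
Distinct values: {2.85 MHz, 3.3 MHz, 3.65 MHz, 6.9 MHz, 14.2 MHz} → 5.

5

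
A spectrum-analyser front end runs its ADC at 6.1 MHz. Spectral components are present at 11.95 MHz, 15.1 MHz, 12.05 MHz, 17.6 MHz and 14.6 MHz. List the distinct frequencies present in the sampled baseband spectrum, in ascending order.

fs/2 = 3.05 MHz.
11.95 MHz mod fs = 5.85 MHz.
5.85 MHz > fs/2 = 3.05 MHz, folds to fs − 5.85 MHz = 0.25 MHz.
15.1 MHz mod fs = 2.9 MHz.
2.9 MHz ≤ fs/2 = 3.05 MHz, appears at 2.9 MHz.
12.05 MHz mod fs = 5.95 MHz.
5.95 MHz > fs/2 = 3.05 MHz, folds to fs − 5.95 MHz = 0.15 MHz.
17.6 MHz mod fs = 5.4 MHz.
5.4 MHz > fs/2 = 3.05 MHz, folds to fs − 5.4 MHz = 0.7 MHz.
14.6 MHz mod fs = 2.4 MHz.
2.4 MHz ≤ fs/2 = 3.05 MHz, appears at 2.4 MHz.
Distinct values: {0.15 MHz, 0.25 MHz, 0.7 MHz, 2.4 MHz, 2.9 MHz}.

0.15 MHz, 0.25 MHz, 0.7 MHz, 2.4 MHz, 2.9 MHz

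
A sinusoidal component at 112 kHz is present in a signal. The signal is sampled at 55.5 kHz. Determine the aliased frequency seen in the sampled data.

1 kHz

112 kHz mod fs = 1 kHz.
1 kHz ≤ fs/2 = 27.75 kHz, appears at 1 kHz.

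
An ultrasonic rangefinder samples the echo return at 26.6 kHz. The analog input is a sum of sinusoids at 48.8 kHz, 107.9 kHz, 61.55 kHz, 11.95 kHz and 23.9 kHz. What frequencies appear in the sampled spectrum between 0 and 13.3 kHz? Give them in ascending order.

1.5 kHz, 2.7 kHz, 4.4 kHz, 8.35 kHz, 11.95 kHz

fs/2 = 13.3 kHz.
48.8 kHz mod fs = 22.2 kHz.
22.2 kHz > fs/2 = 13.3 kHz, folds to fs − 22.2 kHz = 4.4 kHz.
107.9 kHz mod fs = 1.5 kHz.
1.5 kHz ≤ fs/2 = 13.3 kHz, appears at 1.5 kHz.
61.55 kHz mod fs = 8.35 kHz.
8.35 kHz ≤ fs/2 = 13.3 kHz, appears at 8.35 kHz.
11.95 kHz ≤ fs/2 = 13.3 kHz, passes unchanged.
23.9 kHz > fs/2 = 13.3 kHz, folds to fs − 23.9 kHz = 2.7 kHz.
Distinct values: {1.5 kHz, 2.7 kHz, 4.4 kHz, 8.35 kHz, 11.95 kHz}.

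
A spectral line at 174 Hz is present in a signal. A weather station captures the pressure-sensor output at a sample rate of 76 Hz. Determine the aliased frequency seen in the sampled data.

174 Hz mod fs = 22 Hz.
22 Hz ≤ fs/2 = 38 Hz, appears at 22 Hz.

22 Hz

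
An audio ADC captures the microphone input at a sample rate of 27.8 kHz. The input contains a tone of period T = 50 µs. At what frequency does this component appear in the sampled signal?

7.8 kHz

T = 50 µs → f = 1/T = 20 kHz.
20 kHz > fs/2 = 13.9 kHz, folds to fs − 20 kHz = 7.8 kHz.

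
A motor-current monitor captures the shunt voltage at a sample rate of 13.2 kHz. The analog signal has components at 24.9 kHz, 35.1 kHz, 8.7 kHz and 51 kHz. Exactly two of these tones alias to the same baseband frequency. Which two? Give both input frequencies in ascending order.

8.7 kHz, 35.1 kHz

fs/2 = 6.6 kHz.
24.9 kHz mod fs = 11.7 kHz.
11.7 kHz > fs/2 = 6.6 kHz, folds to fs − 11.7 kHz = 1.5 kHz.
35.1 kHz mod fs = 8.7 kHz.
8.7 kHz > fs/2 = 6.6 kHz, folds to fs − 8.7 kHz = 4.5 kHz.
8.7 kHz > fs/2 = 6.6 kHz, folds to fs − 8.7 kHz = 4.5 kHz.
51 kHz mod fs = 11.4 kHz.
11.4 kHz > fs/2 = 6.6 kHz, folds to fs − 11.4 kHz = 1.8 kHz.
8.7 kHz and 35.1 kHz both map to 4.5 kHz.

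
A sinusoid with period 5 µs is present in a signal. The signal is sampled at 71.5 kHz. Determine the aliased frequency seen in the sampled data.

14.5 kHz

T = 5 µs → f = 1/T = 200 kHz.
200 kHz mod fs = 57 kHz.
57 kHz > fs/2 = 35.75 kHz, folds to fs − 57 kHz = 14.5 kHz.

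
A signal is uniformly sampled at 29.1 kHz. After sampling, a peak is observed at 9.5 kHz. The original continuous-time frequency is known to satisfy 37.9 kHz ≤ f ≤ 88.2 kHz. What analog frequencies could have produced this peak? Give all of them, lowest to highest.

Frequencies that alias to 9.5 kHz are k·fs ± 9.5 kHz for integer k ≥ 0.
k=0: 9.5 kHz.
k=1: 19.6 kHz, 38.6 kHz.
k=2: 48.7 kHz, 67.7 kHz.
k=3: 77.8 kHz, 96.8 kHz.
k=4: 106.9 kHz, 125.9 kHz.
Within [37.9 kHz, 88.2 kHz]: 38.6 kHz, 48.7 kHz, 67.7 kHz, 77.8 kHz.

38.6 kHz, 48.7 kHz, 67.7 kHz, 77.8 kHz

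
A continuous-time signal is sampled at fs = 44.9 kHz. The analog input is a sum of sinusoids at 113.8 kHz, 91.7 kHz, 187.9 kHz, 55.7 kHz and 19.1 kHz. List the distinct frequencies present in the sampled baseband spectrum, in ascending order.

fs/2 = 22.45 kHz.
113.8 kHz mod fs = 24 kHz.
24 kHz > fs/2 = 22.45 kHz, folds to fs − 24 kHz = 20.9 kHz.
91.7 kHz mod fs = 1.9 kHz.
1.9 kHz ≤ fs/2 = 22.45 kHz, appears at 1.9 kHz.
187.9 kHz mod fs = 8.3 kHz.
8.3 kHz ≤ fs/2 = 22.45 kHz, appears at 8.3 kHz.
55.7 kHz mod fs = 10.8 kHz.
10.8 kHz ≤ fs/2 = 22.45 kHz, appears at 10.8 kHz.
19.1 kHz ≤ fs/2 = 22.45 kHz, passes unchanged.
Distinct values: {1.9 kHz, 8.3 kHz, 10.8 kHz, 19.1 kHz, 20.9 kHz}.

1.9 kHz, 8.3 kHz, 10.8 kHz, 19.1 kHz, 20.9 kHz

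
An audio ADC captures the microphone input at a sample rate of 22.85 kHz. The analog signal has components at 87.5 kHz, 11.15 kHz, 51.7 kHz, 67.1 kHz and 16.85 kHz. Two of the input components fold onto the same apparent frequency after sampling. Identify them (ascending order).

16.85 kHz, 51.7 kHz

fs/2 = 11.425 kHz.
87.5 kHz mod fs = 18.95 kHz.
18.95 kHz > fs/2 = 11.425 kHz, folds to fs − 18.95 kHz = 3.9 kHz.
11.15 kHz ≤ fs/2 = 11.425 kHz, passes unchanged.
51.7 kHz mod fs = 6 kHz.
6 kHz ≤ fs/2 = 11.425 kHz, appears at 6 kHz.
67.1 kHz mod fs = 21.4 kHz.
21.4 kHz > fs/2 = 11.425 kHz, folds to fs − 21.4 kHz = 1.45 kHz.
16.85 kHz > fs/2 = 11.425 kHz, folds to fs − 16.85 kHz = 6 kHz.
16.85 kHz and 51.7 kHz both map to 6 kHz.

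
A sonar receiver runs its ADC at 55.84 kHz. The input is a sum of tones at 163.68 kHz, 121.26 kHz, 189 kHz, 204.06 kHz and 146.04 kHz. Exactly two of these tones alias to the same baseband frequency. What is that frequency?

21.48 kHz

fs/2 = 27.92 kHz.
163.68 kHz mod fs = 52 kHz.
52 kHz > fs/2 = 27.92 kHz, folds to fs − 52 kHz = 3.84 kHz.
121.26 kHz mod fs = 9.58 kHz.
9.58 kHz ≤ fs/2 = 27.92 kHz, appears at 9.58 kHz.
189 kHz mod fs = 21.48 kHz.
21.48 kHz ≤ fs/2 = 27.92 kHz, appears at 21.48 kHz.
204.06 kHz mod fs = 36.54 kHz.
36.54 kHz > fs/2 = 27.92 kHz, folds to fs − 36.54 kHz = 19.3 kHz.
146.04 kHz mod fs = 34.36 kHz.
34.36 kHz > fs/2 = 27.92 kHz, folds to fs − 34.36 kHz = 21.48 kHz.
146.04 kHz and 189 kHz both map to 21.48 kHz.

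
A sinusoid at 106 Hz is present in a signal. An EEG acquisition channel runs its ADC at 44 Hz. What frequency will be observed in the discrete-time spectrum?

106 Hz mod fs = 18 Hz.
18 Hz ≤ fs/2 = 22 Hz, appears at 18 Hz.

18 Hz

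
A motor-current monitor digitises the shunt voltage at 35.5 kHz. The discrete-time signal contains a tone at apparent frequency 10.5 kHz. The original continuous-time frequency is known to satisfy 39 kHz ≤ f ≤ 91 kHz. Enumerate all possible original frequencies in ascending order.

Frequencies that alias to 10.5 kHz are k·fs ± 10.5 kHz for integer k ≥ 0.
k=0: 10.5 kHz.
k=1: 25 kHz, 46 kHz.
k=2: 60.5 kHz, 81.5 kHz.
k=3: 96 kHz, 117 kHz.
Within [39 kHz, 91 kHz]: 46 kHz, 60.5 kHz, 81.5 kHz.

46 kHz, 60.5 kHz, 81.5 kHz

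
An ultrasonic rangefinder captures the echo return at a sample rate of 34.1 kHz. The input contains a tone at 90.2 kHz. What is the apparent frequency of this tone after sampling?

90.2 kHz mod fs = 22 kHz.
22 kHz > fs/2 = 17.05 kHz, folds to fs − 22 kHz = 12.1 kHz.

12.1 kHz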